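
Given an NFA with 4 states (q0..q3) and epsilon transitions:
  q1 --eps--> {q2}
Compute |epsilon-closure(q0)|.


Starting from q0
Initialize closure = {q0}
q0 has no outgoing epsilon transitions -> nothing to add
Final closure: {q0}
Size = 1

1


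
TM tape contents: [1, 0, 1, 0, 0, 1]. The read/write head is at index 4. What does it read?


Tape: [1, 0, 1, 0, 0, 1]
Positions: 0 1 2 3 4 5
Values:    1 0 1 0 0 1
Head at position 4
tape[4] = 0

0


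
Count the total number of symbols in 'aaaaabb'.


String: 'aaaaabb'
Counting characters:
  'a' appears 5 time(s)
  'b' appears 2 time(s)
Total length = 5 + 2 = 7

7


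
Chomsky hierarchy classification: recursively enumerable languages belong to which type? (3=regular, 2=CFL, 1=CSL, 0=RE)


Chomsky hierarchy levels:
  Type 3: Regular (DFA/NFA/regex)
  Type 2: Context-free (PDA)
  Type 1: Context-sensitive
  Type 0: Recursively enumerable (TM)
'recursively enumerable' corresponds to Type 0

0


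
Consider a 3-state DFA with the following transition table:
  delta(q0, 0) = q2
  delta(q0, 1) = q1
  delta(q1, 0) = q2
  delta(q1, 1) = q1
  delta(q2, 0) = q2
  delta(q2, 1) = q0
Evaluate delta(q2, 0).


Looking up transition function:
delta(q2, 0) in the table
Row: q2, Column: 0
Result: q2

q2


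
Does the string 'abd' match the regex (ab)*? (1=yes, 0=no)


Pattern: (ab)*
String: 'abd'
Pattern requires: zero or more repetitions of 'ab'
Length 3 is odd -> cannot be (ab)* -> no match
Result: 0

0


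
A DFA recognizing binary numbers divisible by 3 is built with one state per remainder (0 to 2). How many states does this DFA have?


Divisibility by 3 is tracked via the remainder mod 3: 0, 1, ..., 2
The construction assigns one state to each remainder
Number of remainders = 3

3


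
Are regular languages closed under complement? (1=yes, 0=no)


Regular languages are closed under all standard operations:
- Union: Yes (product construction)
- Intersection: Yes (product construction)
- Complement: Yes (swap accept/reject)
- Concatenation: Yes (NFA construction)
Operation: complement -> Closed

1


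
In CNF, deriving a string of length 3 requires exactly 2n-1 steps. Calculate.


Chomsky Normal Form derivation:
String length n = 3
Each step either:
  - Splits a nonterminal into two (n-1 such steps)
  - Converts a nonterminal to terminal (n such steps)
Total = (n-1) + n = 2n - 1
= 2(3) - 1
= 6 - 1
= 5

5


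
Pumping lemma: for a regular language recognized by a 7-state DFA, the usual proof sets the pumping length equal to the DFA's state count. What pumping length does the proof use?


Pumping lemma for regular languages (standard proof):
Take p = |Q|, the number of DFA states.
Any string of length >= |Q| passes through |Q|+1 states while reading its first |Q| symbols,
so by pigeonhole some state repeats, giving the loop that can be pumped.
Here |Q| = 7
Therefore the proof uses p = 7

7


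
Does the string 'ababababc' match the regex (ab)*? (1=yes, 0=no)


Pattern: (ab)*
String: 'ababababc'
Pattern requires: zero or more repetitions of 'ab'
Length 9 is odd -> cannot be (ab)* -> no match
Result: 0

0


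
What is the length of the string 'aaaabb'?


String: 'aaaabb'
Counting characters:
  'a' appears 4 time(s)
  'b' appears 2 time(s)
Total length = 4 + 2 = 6

6


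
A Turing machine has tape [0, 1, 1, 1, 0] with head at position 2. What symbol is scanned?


Tape: [0, 1, 1, 1, 0]
Positions: 0 1 2 3 4
Values:    0 1 1 1 0
Head at position 2
tape[2] = 1

1


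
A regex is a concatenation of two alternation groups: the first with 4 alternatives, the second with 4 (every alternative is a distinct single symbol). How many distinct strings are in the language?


First group: 4 alternatives
Second group: 4 alternatives
Concatenation: each choice from group 1 pairs with each from group 2
Total = 4 x 4 = 16

16


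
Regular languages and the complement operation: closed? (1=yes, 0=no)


Regular languages are closed under all standard operations:
- Union: Yes (product construction)
- Intersection: Yes (product construction)
- Complement: Yes (swap accept/reject)
- Concatenation: Yes (NFA construction)
Operation: complement -> Closed

1


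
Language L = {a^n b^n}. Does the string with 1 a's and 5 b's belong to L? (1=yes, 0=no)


Language requires equal numbers of a's and b's
PDA pushes for each 'a', pops for each 'b'
Number of a's = 1
Number of b's = 5
1 != 5 -> Reject

0


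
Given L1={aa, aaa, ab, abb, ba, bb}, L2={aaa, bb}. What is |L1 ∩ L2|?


L1 = {aa, aaa, ab, abb, ba, bb}
L2 = {aaa, bb}
Checking each string in L1 against L2:
  'aa': in L2? No
  'aaa': in L2? Yes
  'ab': in L2? No
  'abb': in L2? No
  'ba': in L2? No
  'bb': in L2? Yes
Intersection = {aaa, bb}
|L1 ∩ L2| = 2

2


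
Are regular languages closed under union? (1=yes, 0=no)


Regular languages are closed under:
- Union (DFA product construction)
- Intersection (DFA product construction)
- Complement (swap accept/reject states)
- Concatenation (NFA construction)
- Kleene star (NFA construction)
union is in this list
Therefore: closed

1


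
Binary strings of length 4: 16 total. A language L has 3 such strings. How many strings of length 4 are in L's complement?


Alphabet: {0,1}
String length: 4
Total strings of length 4 = 2^4 = 16
Strings in L = 3
Complement = total - |L|
= 16 - 3
= 13

13


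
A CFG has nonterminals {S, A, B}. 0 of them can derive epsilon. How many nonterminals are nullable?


Nonterminals: {S, A, B}
A nonterminal is nullable if it can derive epsilon
Counting nullable nonterminals: 0
Total nullable = 0

0


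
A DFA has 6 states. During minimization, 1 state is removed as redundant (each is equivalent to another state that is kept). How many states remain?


Original DFA: 6 states
Redundant states removed: 1
Minimized states = original - removed
= 6 - 1
= 5

5


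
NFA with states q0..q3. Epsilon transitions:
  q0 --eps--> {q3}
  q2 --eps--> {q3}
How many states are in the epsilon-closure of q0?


Starting from q0
Initialize closure = {q0}
Follow epsilon from q0 -> add q3
Final closure: {q0, q3}
Size = 2

2


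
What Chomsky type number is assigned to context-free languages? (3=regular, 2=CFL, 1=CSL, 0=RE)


Chomsky hierarchy levels:
  Type 3: Regular (DFA/NFA/regex)
  Type 2: Context-free (PDA)
  Type 1: Context-sensitive
  Type 0: Recursively enumerable (TM)
'context-free' corresponds to Type 2

2


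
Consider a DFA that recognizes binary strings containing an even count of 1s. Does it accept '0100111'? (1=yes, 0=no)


DFA has 2 states: q_even (start, accept=yes) and q_odd
Processing string '0100111' character by character:
  Position 0: read '0', 1-count=0 -> q_even (no change)
  Position 1: read '1', 1-count=1 -> q_odd
  Position 2: read '0', 1-count=1 -> q_odd (no change)
  Position 3: read '0', 1-count=1 -> q_odd (no change)
  Position 4: read '1', 1-count=2 -> q_even
  Position 5: read '1', 1-count=3 -> q_odd
  Position 6: read '1', 1-count=4 -> q_even
Final state: q_even, total 1s = 4 (even); the DFA requires an even count -> accept

1


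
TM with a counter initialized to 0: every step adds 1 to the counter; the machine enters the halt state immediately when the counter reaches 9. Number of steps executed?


Counter starts at 0. Counting sequence:
  Step 1: counter = 1
  Step 2: counter = 2
  Step 3: counter = 3
  Step 4: counter = 4
  Step 5: counter = 5
  Step 6: counter = 6
  ...
  Step 9: counter = 9
Counter reached 9 -> halt
Total steps = 9

9


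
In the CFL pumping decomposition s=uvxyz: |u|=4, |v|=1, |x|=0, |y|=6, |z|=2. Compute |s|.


|s| = |u| + |v| + |x| + |y| + |z|
= 4 + 1 + 0 + 6 + 2
= 5 + 0 + 8
= 5 + 8
= 13

13


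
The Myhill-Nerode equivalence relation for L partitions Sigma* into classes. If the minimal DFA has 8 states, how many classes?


Myhill-Nerode theorem:
Number of equivalence classes = number of states in minimal DFA
Minimal DFA states = 8
Therefore equivalence classes = 8

8


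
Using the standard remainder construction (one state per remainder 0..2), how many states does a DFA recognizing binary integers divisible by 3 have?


Divisibility by 3 is tracked via the remainder mod 3: 0, 1, ..., 2
The construction assigns one state to each remainder
Number of remainders = 3

3


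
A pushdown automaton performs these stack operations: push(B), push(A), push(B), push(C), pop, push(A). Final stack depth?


Tracing stack operations:
  push(B) -> stack = [B], depth=1
  push(A) -> stack = [B,A], depth=2
  push(B) -> stack = [B,A,B], depth=3
  push(C) -> stack = [B,A,B,C], depth=4
  pop -> removed C, stack = [B,A,B], depth=3
  push(A) -> stack = [B,A,B,A], depth=4
Final depth = 4

4


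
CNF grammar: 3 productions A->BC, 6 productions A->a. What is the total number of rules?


CNF allows two rule forms:
  A -> BC (binary): 3 rules
  A -> a (terminal): 6 rules
Total = 3 + 6 = 9

9


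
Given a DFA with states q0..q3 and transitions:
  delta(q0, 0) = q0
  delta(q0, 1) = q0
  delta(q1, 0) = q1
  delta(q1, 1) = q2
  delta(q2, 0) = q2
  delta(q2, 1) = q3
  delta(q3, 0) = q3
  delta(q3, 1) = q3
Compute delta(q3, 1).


Looking up transition function:
delta(q3, 1) in the table
Row: q3, Column: 1
Result: q3

q3


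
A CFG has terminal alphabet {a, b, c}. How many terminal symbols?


Terminal symbols: a, b, c
Counting each: a (#1), b (#2), c (#3)
Total = 3

3


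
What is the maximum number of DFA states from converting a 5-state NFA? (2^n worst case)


NFA has 5 states
Subset construction: each DFA state = subset of NFA states
Maximum subsets = 2^5
2^5 = 32

32


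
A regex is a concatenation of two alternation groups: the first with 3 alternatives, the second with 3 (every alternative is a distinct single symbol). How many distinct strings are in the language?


First group: 3 alternatives
Second group: 3 alternatives
Concatenation: each choice from group 1 pairs with each from group 2
Total = 3 x 3 = 9

9


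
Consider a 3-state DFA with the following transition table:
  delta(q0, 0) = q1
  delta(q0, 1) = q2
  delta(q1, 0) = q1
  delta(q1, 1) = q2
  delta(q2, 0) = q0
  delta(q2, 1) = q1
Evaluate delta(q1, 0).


Looking up transition function:
delta(q1, 0) in the table
Row: q1, Column: 0
Result: q1

q1


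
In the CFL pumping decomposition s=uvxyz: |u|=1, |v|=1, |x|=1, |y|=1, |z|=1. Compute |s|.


|s| = |u| + |v| + |x| + |y| + |z|
= 1 + 1 + 1 + 1 + 1
= 2 + 1 + 2
= 3 + 2
= 5

5


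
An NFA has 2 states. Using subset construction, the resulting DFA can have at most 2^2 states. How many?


NFA has 2 states
Subset construction: each DFA state = subset of NFA states
Maximum subsets = 2^2
2^2 = 4

4


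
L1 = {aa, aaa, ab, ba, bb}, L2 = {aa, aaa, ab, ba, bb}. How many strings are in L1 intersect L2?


L1 = {aa, aaa, ab, ba, bb}
L2 = {aa, aaa, ab, ba, bb}
Checking each string in L1 against L2:
  'aa': in L2? Yes
  'aaa': in L2? Yes
  'ab': in L2? Yes
  'ba': in L2? Yes
  'bb': in L2? Yes
Intersection = {aa, aaa, ab, ba, bb}
|L1 ∩ L2| = 5

5


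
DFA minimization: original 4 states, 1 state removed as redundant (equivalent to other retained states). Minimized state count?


Original DFA: 4 states
Redundant states removed: 1
Minimized states = original - removed
= 4 - 1
= 3

3


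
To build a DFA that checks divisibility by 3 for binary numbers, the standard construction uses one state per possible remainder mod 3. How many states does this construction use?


Divisibility by 3 is tracked via the remainder mod 3: 0, 1, ..., 2
The construction assigns one state to each remainder
Number of remainders = 3

3


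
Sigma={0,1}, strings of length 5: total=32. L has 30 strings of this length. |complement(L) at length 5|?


Alphabet: {0,1}
String length: 5
Total strings of length 5 = 2^5 = 32
Strings in L = 30
Complement = total - |L|
= 32 - 30
= 2

2


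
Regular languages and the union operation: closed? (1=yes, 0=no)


Regular languages are closed under all standard operations:
- Union: Yes (product construction)
- Intersection: Yes (product construction)
- Complement: Yes (swap accept/reject)
- Concatenation: Yes (NFA construction)
Operation: union -> Closed

1


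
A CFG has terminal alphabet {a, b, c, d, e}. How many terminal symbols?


Terminal symbols: a, b, c, d, e
Counting each: a (#1), b (#2), c (#3), d (#4), e (#5)
Total = 5

5


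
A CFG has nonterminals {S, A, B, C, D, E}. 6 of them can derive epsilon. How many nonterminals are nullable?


Nonterminals: {S, A, B, C, D, E}
A nonterminal is nullable if it can derive epsilon
Counting nullable nonterminals: 6
Total nullable = 6

6


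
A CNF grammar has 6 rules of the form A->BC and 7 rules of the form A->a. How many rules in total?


CNF allows two rule forms:
  A -> BC (binary): 6 rules
  A -> a (terminal): 7 rules
Total = 6 + 7 = 13

13


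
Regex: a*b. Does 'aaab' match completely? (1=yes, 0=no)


Pattern: a*b
String: 'aaab'
Pattern requires: zero or more 'a's followed by exactly one 'b'
Found 3 leading 'a's
Remaining: 'b'
Remaining is exactly 'b' -> match
Result: 1

1


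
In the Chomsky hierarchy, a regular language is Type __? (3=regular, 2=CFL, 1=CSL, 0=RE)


Chomsky hierarchy levels:
  Type 3: Regular (DFA/NFA/regex)
  Type 2: Context-free (PDA)
  Type 1: Context-sensitive
  Type 0: Recursively enumerable (TM)
'regular' corresponds to Type 3

3


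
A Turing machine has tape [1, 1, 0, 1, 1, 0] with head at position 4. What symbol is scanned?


Tape: [1, 1, 0, 1, 1, 0]
Positions: 0 1 2 3 4 5
Values:    1 1 0 1 1 0
Head at position 4
tape[4] = 1

1


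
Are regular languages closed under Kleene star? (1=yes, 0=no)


Regular languages are closed under:
- Union (DFA product construction)
- Intersection (DFA product construction)
- Complement (swap accept/reject states)
- Concatenation (NFA construction)
- Kleene star (NFA construction)
Kleene star is in this list
Therefore: closed

1


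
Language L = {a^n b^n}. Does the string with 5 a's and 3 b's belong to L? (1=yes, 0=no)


Language requires equal numbers of a's and b's
PDA pushes for each 'a', pops for each 'b'
Number of a's = 5
Number of b's = 3
5 != 3 -> Reject

0


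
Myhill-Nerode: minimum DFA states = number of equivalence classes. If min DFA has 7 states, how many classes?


Myhill-Nerode theorem:
Number of equivalence classes = number of states in minimal DFA
Minimal DFA states = 7
Therefore equivalence classes = 7

7


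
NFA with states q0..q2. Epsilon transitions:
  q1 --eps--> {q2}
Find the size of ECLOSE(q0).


Starting from q0
Initialize closure = {q0}
q0 has no outgoing epsilon transitions -> nothing to add
Final closure: {q0}
Size = 1

1


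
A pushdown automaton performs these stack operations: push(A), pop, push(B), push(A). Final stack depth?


Tracing stack operations:
  push(A) -> stack = [A], depth=1
  pop -> removed A, stack = [], depth=0
  push(B) -> stack = [B], depth=1
  push(A) -> stack = [B,A], depth=2
Final depth = 2

2


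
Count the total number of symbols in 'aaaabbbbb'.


String: 'aaaabbbbb'
Counting characters:
  'a' appears 4 time(s)
  'b' appears 5 time(s)
Total length = 4 + 5 = 9

9


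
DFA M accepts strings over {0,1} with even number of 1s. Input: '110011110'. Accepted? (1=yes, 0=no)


DFA has 2 states: q_even (start, accept=yes) and q_odd
Processing string '110011110' character by character:
  Position 0: read '1', 1-count=1 -> q_odd
  Position 1: read '1', 1-count=2 -> q_even
  Position 2: read '0', 1-count=2 -> q_even (no change)
  Position 3: read '0', 1-count=2 -> q_even (no change)
  Position 4: read '1', 1-count=3 -> q_odd
  Position 5: read '1', 1-count=4 -> q_even
  Position 6: read '1', 1-count=5 -> q_odd
  Position 7: read '1', 1-count=6 -> q_even
  Position 8: read '0', 1-count=6 -> q_even (no change)
Final state: q_even, total 1s = 6 (even); the DFA requires an even count -> accept

1


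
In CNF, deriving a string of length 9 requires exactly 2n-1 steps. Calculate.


Chomsky Normal Form derivation:
String length n = 9
Each step either:
  - Splits a nonterminal into two (n-1 such steps)
  - Converts a nonterminal to terminal (n such steps)
Total = (n-1) + n = 2n - 1
= 2(9) - 1
= 18 - 1
= 17

17


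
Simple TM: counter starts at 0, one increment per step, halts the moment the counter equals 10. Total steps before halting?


Counter starts at 0. Counting sequence:
  Step 1: counter = 1
  Step 2: counter = 2
  Step 3: counter = 3
  Step 4: counter = 4
  Step 5: counter = 5
  Step 6: counter = 6
  ...
  Step 10: counter = 10
Counter reached 10 -> halt
Total steps = 10

10


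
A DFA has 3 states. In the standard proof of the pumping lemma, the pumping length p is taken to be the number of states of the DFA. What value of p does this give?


Pumping lemma for regular languages (standard proof):
Take p = |Q|, the number of DFA states.
Any string of length >= |Q| passes through |Q|+1 states while reading its first |Q| symbols,
so by pigeonhole some state repeats, giving the loop that can be pumped.
Here |Q| = 3
Therefore the proof uses p = 3

3


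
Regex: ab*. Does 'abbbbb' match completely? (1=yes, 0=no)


Pattern: ab*
String: 'abbbbb'
Pattern requires: exactly one 'a' followed by zero or more 'b's
First char is 'a' -> OK
Rest 'bbbbb': all b's? Yes
Result: 1

1


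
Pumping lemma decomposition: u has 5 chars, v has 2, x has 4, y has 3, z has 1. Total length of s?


|s| = |u| + |v| + |x| + |y| + |z|
= 5 + 2 + 4 + 3 + 1
= 7 + 4 + 4
= 11 + 4
= 15

15


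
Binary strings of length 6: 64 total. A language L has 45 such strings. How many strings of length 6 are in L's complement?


Alphabet: {0,1}
String length: 6
Total strings of length 6 = 2^6 = 64
Strings in L = 45
Complement = total - |L|
= 64 - 45
= 19

19


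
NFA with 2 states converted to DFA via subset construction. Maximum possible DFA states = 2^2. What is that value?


NFA has 2 states
Subset construction: each DFA state = subset of NFA states
Maximum subsets = 2^2
2^2 = 4

4


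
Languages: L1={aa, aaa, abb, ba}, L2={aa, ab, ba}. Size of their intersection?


L1 = {aa, aaa, abb, ba}
L2 = {aa, ab, ba}
Checking each string in L1 against L2:
  'aa': in L2? Yes
  'aaa': in L2? No
  'abb': in L2? No
  'ba': in L2? Yes
Intersection = {aa, ba}
|L1 ∩ L2| = 2

2


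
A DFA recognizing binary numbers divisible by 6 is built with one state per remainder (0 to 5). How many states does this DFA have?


Divisibility by 6 is tracked via the remainder mod 6: 0, 1, ..., 5
The construction assigns one state to each remainder
Number of remainders = 6

6


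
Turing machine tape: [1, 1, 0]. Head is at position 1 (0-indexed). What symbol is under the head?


Tape: [1, 1, 0]
Positions: 0 1 2
Values:    1 1 0
Head at position 1
tape[1] = 1

1


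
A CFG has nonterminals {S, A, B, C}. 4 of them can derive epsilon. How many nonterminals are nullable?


Nonterminals: {S, A, B, C}
A nonterminal is nullable if it can derive epsilon
Counting nullable nonterminals: 4
Total nullable = 4

4


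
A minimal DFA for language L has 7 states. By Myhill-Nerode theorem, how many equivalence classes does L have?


Myhill-Nerode theorem:
Number of equivalence classes = number of states in minimal DFA
Minimal DFA states = 7
Therefore equivalence classes = 7

7


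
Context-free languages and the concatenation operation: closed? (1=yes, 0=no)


CFL closure properties:
  Closed under: union, concatenation, Kleene star
  NOT closed under: intersection, complement
Operation 'concatenation' is in closed list -> Yes (closed)

1


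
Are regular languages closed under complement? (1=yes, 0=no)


Regular languages are closed under:
- Union (DFA product construction)
- Intersection (DFA product construction)
- Complement (swap accept/reject states)
- Concatenation (NFA construction)
- Kleene star (NFA construction)
complement is in this list
Therefore: closed

1


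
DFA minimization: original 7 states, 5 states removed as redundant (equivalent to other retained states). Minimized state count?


Original DFA: 7 states
Redundant states removed: 5
Minimized states = original - removed
= 7 - 5
= 2

2


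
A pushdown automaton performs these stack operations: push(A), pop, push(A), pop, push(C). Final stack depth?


Tracing stack operations:
  push(A) -> stack = [A], depth=1
  pop -> removed A, stack = [], depth=0
  push(A) -> stack = [A], depth=1
  pop -> removed A, stack = [], depth=0
  push(C) -> stack = [C], depth=1
Final depth = 1

1


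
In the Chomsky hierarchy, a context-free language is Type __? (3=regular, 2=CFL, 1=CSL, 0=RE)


Chomsky hierarchy levels:
  Type 3: Regular (DFA/NFA/regex)
  Type 2: Context-free (PDA)
  Type 1: Context-sensitive
  Type 0: Recursively enumerable (TM)
'context-free' corresponds to Type 2

2


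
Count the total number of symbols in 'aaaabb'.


String: 'aaaabb'
Counting characters:
  'a' appears 4 time(s)
  'b' appears 2 time(s)
Total length = 4 + 2 = 6

6


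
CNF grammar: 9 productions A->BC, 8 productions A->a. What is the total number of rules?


CNF allows two rule forms:
  A -> BC (binary): 9 rules
  A -> a (terminal): 8 rules
Total = 9 + 8 = 17

17


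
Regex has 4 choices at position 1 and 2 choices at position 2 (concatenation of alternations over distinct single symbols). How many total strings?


First group: 4 alternatives
Second group: 2 alternatives
Concatenation: each choice from group 1 pairs with each from group 2
Total = 4 x 2 = 8

8


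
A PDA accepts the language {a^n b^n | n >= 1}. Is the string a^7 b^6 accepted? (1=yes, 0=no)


Language requires equal numbers of a's and b's
PDA pushes for each 'a', pops for each 'b'
Number of a's = 7
Number of b's = 6
7 != 6 -> Reject

0


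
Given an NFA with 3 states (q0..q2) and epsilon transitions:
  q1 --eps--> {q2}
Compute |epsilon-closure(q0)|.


Starting from q0
Initialize closure = {q0}
q0 has no outgoing epsilon transitions -> nothing to add
Final closure: {q0}
Size = 1

1


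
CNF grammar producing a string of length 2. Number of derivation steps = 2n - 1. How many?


Chomsky Normal Form derivation:
String length n = 2
Each step either:
  - Splits a nonterminal into two (n-1 such steps)
  - Converts a nonterminal to terminal (n such steps)
Total = (n-1) + n = 2n - 1
= 2(2) - 1
= 4 - 1
= 3

3


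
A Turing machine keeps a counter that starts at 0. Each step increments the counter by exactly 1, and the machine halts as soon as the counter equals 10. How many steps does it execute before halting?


Counter starts at 0. Counting sequence:
  Step 1: counter = 1
  Step 2: counter = 2
  Step 3: counter = 3
  Step 4: counter = 4
  Step 5: counter = 5
  Step 6: counter = 6
  ...
  Step 10: counter = 10
Counter reached 10 -> halt
Total steps = 10

10


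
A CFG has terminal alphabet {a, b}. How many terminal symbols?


Terminal symbols: a, b
Counting each: a (#1), b (#2)
Total = 2

2


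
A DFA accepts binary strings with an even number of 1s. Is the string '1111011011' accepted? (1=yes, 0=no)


DFA has 2 states: q_even (start, accept=yes) and q_odd
Processing string '1111011011' character by character:
  Position 0: read '1', 1-count=1 -> q_odd
  Position 1: read '1', 1-count=2 -> q_even
  Position 2: read '1', 1-count=3 -> q_odd
  Position 3: read '1', 1-count=4 -> q_even
  Position 4: read '0', 1-count=4 -> q_even (no change)
  Position 5: read '1', 1-count=5 -> q_odd
  Position 6: read '1', 1-count=6 -> q_even
  Position 7: read '0', 1-count=6 -> q_even (no change)
  Position 8: read '1', 1-count=7 -> q_odd
  Position 9: read '1', 1-count=8 -> q_even
Final state: q_even, total 1s = 8 (even); the DFA requires an even count -> accept

1


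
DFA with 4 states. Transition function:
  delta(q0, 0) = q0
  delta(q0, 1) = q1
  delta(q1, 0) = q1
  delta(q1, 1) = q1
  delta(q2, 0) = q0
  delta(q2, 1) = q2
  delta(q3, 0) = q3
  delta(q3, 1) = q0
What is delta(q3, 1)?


Looking up transition function:
delta(q3, 1) in the table
Row: q3, Column: 1
Result: q0

q0


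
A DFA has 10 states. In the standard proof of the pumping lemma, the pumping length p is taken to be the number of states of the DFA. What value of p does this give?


Pumping lemma for regular languages (standard proof):
Take p = |Q|, the number of DFA states.
Any string of length >= |Q| passes through |Q|+1 states while reading its first |Q| symbols,
so by pigeonhole some state repeats, giving the loop that can be pumped.
Here |Q| = 10
Therefore the proof uses p = 10

10


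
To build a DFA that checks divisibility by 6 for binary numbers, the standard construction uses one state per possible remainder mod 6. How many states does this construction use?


Divisibility by 6 is tracked via the remainder mod 6: 0, 1, ..., 5
The construction assigns one state to each remainder
Number of remainders = 6

6


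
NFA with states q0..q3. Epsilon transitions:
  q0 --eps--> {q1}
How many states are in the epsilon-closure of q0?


Starting from q0
Initialize closure = {q0}
Follow epsilon from q0 -> add q1
Final closure: {q0, q1}
Size = 2

2


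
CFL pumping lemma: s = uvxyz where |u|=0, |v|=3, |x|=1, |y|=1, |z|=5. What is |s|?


|s| = |u| + |v| + |x| + |y| + |z|
= 0 + 3 + 1 + 1 + 5
= 3 + 1 + 6
= 4 + 6
= 10

10


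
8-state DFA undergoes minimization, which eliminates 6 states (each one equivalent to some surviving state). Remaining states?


Original DFA: 8 states
Redundant states removed: 6
Minimized states = original - removed
= 8 - 6
= 2

2


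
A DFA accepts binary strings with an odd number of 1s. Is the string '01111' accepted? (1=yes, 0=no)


DFA has 2 states: q_even (start, accept=no) and q_odd
Processing string '01111' character by character:
  Position 0: read '0', 1-count=0 -> q_even (no change)
  Position 1: read '1', 1-count=1 -> q_odd
  Position 2: read '1', 1-count=2 -> q_even
  Position 3: read '1', 1-count=3 -> q_odd
  Position 4: read '1', 1-count=4 -> q_even
Final state: q_even, total 1s = 4 (even); the DFA requires an odd count -> reject

0


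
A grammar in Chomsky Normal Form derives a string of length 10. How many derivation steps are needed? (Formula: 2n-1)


Chomsky Normal Form derivation:
String length n = 10
Each step either:
  - Splits a nonterminal into two (n-1 such steps)
  - Converts a nonterminal to terminal (n such steps)
Total = (n-1) + n = 2n - 1
= 2(10) - 1
= 20 - 1
= 19

19


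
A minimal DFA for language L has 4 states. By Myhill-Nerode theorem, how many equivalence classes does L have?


Myhill-Nerode theorem:
Number of equivalence classes = number of states in minimal DFA
Minimal DFA states = 4
Therefore equivalence classes = 4

4


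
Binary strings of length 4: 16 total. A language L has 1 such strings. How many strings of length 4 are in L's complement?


Alphabet: {0,1}
String length: 4
Total strings of length 4 = 2^4 = 16
Strings in L = 1
Complement = total - |L|
= 16 - 1
= 15

15


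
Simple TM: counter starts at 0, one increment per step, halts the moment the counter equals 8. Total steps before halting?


Counter starts at 0. Counting sequence:
  Step 1: counter = 1
  Step 2: counter = 2
  Step 3: counter = 3
  Step 4: counter = 4
  Step 5: counter = 5
  Step 6: counter = 6
  Step 7: counter = 7
  Step 8: counter = 8
Counter reached 8 -> halt
Total steps = 8

8


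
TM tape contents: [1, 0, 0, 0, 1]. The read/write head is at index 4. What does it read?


Tape: [1, 0, 0, 0, 1]
Positions: 0 1 2 3 4
Values:    1 0 0 0 1
Head at position 4
tape[4] = 1

1


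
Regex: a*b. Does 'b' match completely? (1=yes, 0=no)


Pattern: a*b
String: 'b'
Pattern requires: zero or more 'a's followed by exactly one 'b'
Found 0 leading 'a's
Remaining: 'b'
Remaining is exactly 'b' -> match
Result: 1

1


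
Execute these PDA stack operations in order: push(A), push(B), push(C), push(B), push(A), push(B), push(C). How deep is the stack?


Tracing stack operations:
  push(A) -> stack = [A], depth=1
  push(B) -> stack = [A,B], depth=2
  push(C) -> stack = [A,B,C], depth=3
  push(B) -> stack = [A,B,C,B], depth=4
  push(A) -> stack = [A,B,C,B,A], depth=5
  push(B) -> stack = [A,B,C,B,A,B], depth=6
  push(C) -> stack = [A,B,C,B,A,B,C], depth=7
Final depth = 7

7


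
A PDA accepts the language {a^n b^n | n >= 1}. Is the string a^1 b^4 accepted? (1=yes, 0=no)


Language requires equal numbers of a's and b's
PDA pushes for each 'a', pops for each 'b'
Number of a's = 1
Number of b's = 4
1 != 4 -> Reject

0


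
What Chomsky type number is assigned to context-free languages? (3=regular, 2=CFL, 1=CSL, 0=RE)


Chomsky hierarchy levels:
  Type 3: Regular (DFA/NFA/regex)
  Type 2: Context-free (PDA)
  Type 1: Context-sensitive
  Type 0: Recursively enumerable (TM)
'context-free' corresponds to Type 2

2


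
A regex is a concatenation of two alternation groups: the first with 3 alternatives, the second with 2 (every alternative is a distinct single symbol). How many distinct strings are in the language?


First group: 3 alternatives
Second group: 2 alternatives
Concatenation: each choice from group 1 pairs with each from group 2
Total = 3 x 2 = 6

6


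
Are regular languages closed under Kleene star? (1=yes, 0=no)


Regular languages are closed under:
- Union (DFA product construction)
- Intersection (DFA product construction)
- Complement (swap accept/reject states)
- Concatenation (NFA construction)
- Kleene star (NFA construction)
Kleene star is in this list
Therefore: closed

1


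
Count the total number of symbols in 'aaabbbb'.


String: 'aaabbbb'
Counting characters:
  'a' appears 3 time(s)
  'b' appears 4 time(s)
Total length = 3 + 4 = 7

7


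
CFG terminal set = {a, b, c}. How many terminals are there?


Terminal symbols: a, b, c
Counting each: a (#1), b (#2), c (#3)
Total = 3

3


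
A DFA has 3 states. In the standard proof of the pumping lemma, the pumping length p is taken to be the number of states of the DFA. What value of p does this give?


Pumping lemma for regular languages (standard proof):
Take p = |Q|, the number of DFA states.
Any string of length >= |Q| passes through |Q|+1 states while reading its first |Q| symbols,
so by pigeonhole some state repeats, giving the loop that can be pumped.
Here |Q| = 3
Therefore the proof uses p = 3

3


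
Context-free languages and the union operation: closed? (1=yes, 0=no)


CFL closure properties:
  Closed under: union, concatenation, Kleene star
  NOT closed under: intersection, complement
Operation 'union' is in closed list -> Yes (closed)

1


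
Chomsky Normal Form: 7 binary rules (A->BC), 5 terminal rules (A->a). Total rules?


CNF allows two rule forms:
  A -> BC (binary): 7 rules
  A -> a (terminal): 5 rules
Total = 7 + 5 = 12

12


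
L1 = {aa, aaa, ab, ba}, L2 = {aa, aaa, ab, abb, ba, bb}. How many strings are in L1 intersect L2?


L1 = {aa, aaa, ab, ba}
L2 = {aa, aaa, ab, abb, ba, bb}
Checking each string in L1 against L2:
  'aa': in L2? Yes
  'aaa': in L2? Yes
  'ab': in L2? Yes
  'ba': in L2? Yes
Intersection = {aa, aaa, ab, ba}
|L1 ∩ L2| = 4

4


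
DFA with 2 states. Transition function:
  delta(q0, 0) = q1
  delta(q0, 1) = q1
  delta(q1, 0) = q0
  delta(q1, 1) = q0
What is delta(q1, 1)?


Looking up transition function:
delta(q1, 1) in the table
Row: q1, Column: 1
Result: q0

q0


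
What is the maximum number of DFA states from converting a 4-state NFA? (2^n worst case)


NFA has 4 states
Subset construction: each DFA state = subset of NFA states
Maximum subsets = 2^4
2^4 = 16

16


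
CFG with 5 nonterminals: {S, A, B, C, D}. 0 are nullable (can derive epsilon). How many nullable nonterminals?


Nonterminals: {S, A, B, C, D}
A nonterminal is nullable if it can derive epsilon
Counting nullable nonterminals: 0
Total nullable = 0

0


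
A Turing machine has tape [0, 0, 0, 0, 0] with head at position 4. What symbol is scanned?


Tape: [0, 0, 0, 0, 0]
Positions: 0 1 2 3 4
Values:    0 0 0 0 0
Head at position 4
tape[4] = 0

0


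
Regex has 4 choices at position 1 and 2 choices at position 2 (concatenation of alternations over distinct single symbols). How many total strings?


First group: 4 alternatives
Second group: 2 alternatives
Concatenation: each choice from group 1 pairs with each from group 2
Total = 4 x 2 = 8

8


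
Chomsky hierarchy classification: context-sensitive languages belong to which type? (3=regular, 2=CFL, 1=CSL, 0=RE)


Chomsky hierarchy levels:
  Type 3: Regular (DFA/NFA/regex)
  Type 2: Context-free (PDA)
  Type 1: Context-sensitive
  Type 0: Recursively enumerable (TM)
'context-sensitive' corresponds to Type 1

1


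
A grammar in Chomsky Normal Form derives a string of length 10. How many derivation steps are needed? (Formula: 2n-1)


Chomsky Normal Form derivation:
String length n = 10
Each step either:
  - Splits a nonterminal into two (n-1 such steps)
  - Converts a nonterminal to terminal (n such steps)
Total = (n-1) + n = 2n - 1
= 2(10) - 1
= 20 - 1
= 19

19


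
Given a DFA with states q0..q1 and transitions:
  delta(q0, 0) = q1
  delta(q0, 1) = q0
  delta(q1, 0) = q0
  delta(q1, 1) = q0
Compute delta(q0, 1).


Looking up transition function:
delta(q0, 1) in the table
Row: q0, Column: 1
Result: q0

q0


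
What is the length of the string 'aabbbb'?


String: 'aabbbb'
Counting characters:
  'a' appears 2 time(s)
  'b' appears 4 time(s)
Total length = 2 + 4 = 6

6


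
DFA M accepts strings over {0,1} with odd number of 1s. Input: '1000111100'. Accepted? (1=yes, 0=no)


DFA has 2 states: q_even (start, accept=no) and q_odd
Processing string '1000111100' character by character:
  Position 0: read '1', 1-count=1 -> q_odd
  Position 1: read '0', 1-count=1 -> q_odd (no change)
  Position 2: read '0', 1-count=1 -> q_odd (no change)
  Position 3: read '0', 1-count=1 -> q_odd (no change)
  Position 4: read '1', 1-count=2 -> q_even
  Position 5: read '1', 1-count=3 -> q_odd
  Position 6: read '1', 1-count=4 -> q_even
  Position 7: read '1', 1-count=5 -> q_odd
  Position 8: read '0', 1-count=5 -> q_odd (no change)
  Position 9: read '0', 1-count=5 -> q_odd (no change)
Final state: q_odd, total 1s = 5 (odd); the DFA requires an odd count -> accept

1


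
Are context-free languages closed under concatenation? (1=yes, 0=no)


CFL closure properties:
  Closed under: union, concatenation, Kleene star
  NOT closed under: intersection, complement
Operation 'concatenation' is in closed list -> Yes (closed)

1


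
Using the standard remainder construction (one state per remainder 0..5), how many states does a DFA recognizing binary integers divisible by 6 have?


Divisibility by 6 is tracked via the remainder mod 6: 0, 1, ..., 5
The construction assigns one state to each remainder
Number of remainders = 6

6


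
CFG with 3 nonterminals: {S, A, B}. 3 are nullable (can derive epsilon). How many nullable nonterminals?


Nonterminals: {S, A, B}
A nonterminal is nullable if it can derive epsilon
Counting nullable nonterminals: 3
Total nullable = 3

3


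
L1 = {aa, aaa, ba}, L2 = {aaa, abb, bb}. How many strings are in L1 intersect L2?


L1 = {aa, aaa, ba}
L2 = {aaa, abb, bb}
Checking each string in L1 against L2:
  'aa': in L2? No
  'aaa': in L2? Yes
  'ba': in L2? No
Intersection = {aaa}
|L1 ∩ L2| = 1

1


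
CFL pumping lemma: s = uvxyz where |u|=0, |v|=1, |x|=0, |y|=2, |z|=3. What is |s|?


|s| = |u| + |v| + |x| + |y| + |z|
= 0 + 1 + 0 + 2 + 3
= 1 + 0 + 5
= 1 + 5
= 6

6


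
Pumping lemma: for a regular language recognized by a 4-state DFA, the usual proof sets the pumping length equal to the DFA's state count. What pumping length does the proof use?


Pumping lemma for regular languages (standard proof):
Take p = |Q|, the number of DFA states.
Any string of length >= |Q| passes through |Q|+1 states while reading its first |Q| symbols,
so by pigeonhole some state repeats, giving the loop that can be pumped.
Here |Q| = 4
Therefore the proof uses p = 4

4


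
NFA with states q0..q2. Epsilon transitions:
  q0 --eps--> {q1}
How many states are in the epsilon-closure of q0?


Starting from q0
Initialize closure = {q0}
Follow epsilon from q0 -> add q1
Final closure: {q0, q1}
Size = 2

2


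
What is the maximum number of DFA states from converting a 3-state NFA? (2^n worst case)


NFA has 3 states
Subset construction: each DFA state = subset of NFA states
Maximum subsets = 2^3
2^3 = 8

8


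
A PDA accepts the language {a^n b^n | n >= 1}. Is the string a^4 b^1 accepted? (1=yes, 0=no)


Language requires equal numbers of a's and b's
PDA pushes for each 'a', pops for each 'b'
Number of a's = 4
Number of b's = 1
4 != 1 -> Reject

0


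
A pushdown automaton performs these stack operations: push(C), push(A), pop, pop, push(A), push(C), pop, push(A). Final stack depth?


Tracing stack operations:
  push(C) -> stack = [C], depth=1
  push(A) -> stack = [C,A], depth=2
  pop -> removed A, stack = [C], depth=1
  pop -> removed C, stack = [], depth=0
  push(A) -> stack = [A], depth=1
  push(C) -> stack = [A,C], depth=2
  pop -> removed C, stack = [A], depth=1
  push(A) -> stack = [A,A], depth=2
Final depth = 2

2


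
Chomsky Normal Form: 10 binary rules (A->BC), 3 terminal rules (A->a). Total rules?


CNF allows two rule forms:
  A -> BC (binary): 10 rules
  A -> a (terminal): 3 rules
Total = 10 + 3 = 13

13


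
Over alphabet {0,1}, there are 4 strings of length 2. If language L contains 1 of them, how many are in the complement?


Alphabet: {0,1}
String length: 2
Total strings of length 2 = 2^2 = 4
Strings in L = 1
Complement = total - |L|
= 4 - 1
= 3

3


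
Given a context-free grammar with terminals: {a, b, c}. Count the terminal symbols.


Terminal symbols: a, b, c
Counting each: a (#1), b (#2), c (#3)
Total = 3

3


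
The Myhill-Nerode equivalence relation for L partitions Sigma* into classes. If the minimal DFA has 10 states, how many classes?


Myhill-Nerode theorem:
Number of equivalence classes = number of states in minimal DFA
Minimal DFA states = 10
Therefore equivalence classes = 10

10


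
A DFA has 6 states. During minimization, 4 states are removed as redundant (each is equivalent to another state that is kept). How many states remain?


Original DFA: 6 states
Redundant states removed: 4
Minimized states = original - removed
= 6 - 4
= 2

2


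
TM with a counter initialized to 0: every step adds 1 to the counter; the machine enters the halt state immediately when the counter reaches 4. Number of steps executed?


Counter starts at 0. Counting sequence:
  Step 1: counter = 1
  Step 2: counter = 2
  Step 3: counter = 3
  Step 4: counter = 4
Counter reached 4 -> halt
Total steps = 4

4


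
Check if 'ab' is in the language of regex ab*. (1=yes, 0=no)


Pattern: ab*
String: 'ab'
Pattern requires: exactly one 'a' followed by zero or more 'b's
First char is 'a' -> OK
Rest 'b': all b's? Yes
Result: 1

1


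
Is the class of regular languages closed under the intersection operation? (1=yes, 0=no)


Regular languages are closed under:
- Union (DFA product construction)
- Intersection (DFA product construction)
- Complement (swap accept/reject states)
- Concatenation (NFA construction)
- Kleene star (NFA construction)
intersection is in this list
Therefore: closed

1


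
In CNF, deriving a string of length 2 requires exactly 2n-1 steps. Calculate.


Chomsky Normal Form derivation:
String length n = 2
Each step either:
  - Splits a nonterminal into two (n-1 such steps)
  - Converts a nonterminal to terminal (n such steps)
Total = (n-1) + n = 2n - 1
= 2(2) - 1
= 4 - 1
= 3

3


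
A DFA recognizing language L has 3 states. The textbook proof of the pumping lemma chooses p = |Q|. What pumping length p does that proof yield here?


Pumping lemma for regular languages (standard proof):
Take p = |Q|, the number of DFA states.
Any string of length >= |Q| passes through |Q|+1 states while reading its first |Q| symbols,
so by pigeonhole some state repeats, giving the loop that can be pumped.
Here |Q| = 3
Therefore the proof uses p = 3

3
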